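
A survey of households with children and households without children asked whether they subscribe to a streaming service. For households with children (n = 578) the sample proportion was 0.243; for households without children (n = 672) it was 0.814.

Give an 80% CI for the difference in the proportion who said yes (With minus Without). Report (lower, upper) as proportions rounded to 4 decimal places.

(-0.6009, -0.5411)

The two standard errors are √(0.2430×0.7570/578) = 0.01784 and √(0.8140×0.1860/672) = 0.01501.
Because the samples are independent, SE_diff = √(0.01784² + 0.01501²) = 0.02331.
Using z* = 1.282 for 80%, ME = 1.282 × 0.02331 = 0.02988.
p̂₁ − p̂₂ = -0.5710; interval -0.5710 ± 0.02988 gives (-0.6009, -0.5411).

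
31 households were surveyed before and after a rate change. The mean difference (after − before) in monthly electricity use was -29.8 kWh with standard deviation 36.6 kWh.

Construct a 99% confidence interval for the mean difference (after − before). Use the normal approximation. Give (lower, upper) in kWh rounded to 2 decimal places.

(-46.73, -12.87)

This is a matched-pairs design, so SE = s_d/√n = 36.6/√31 = 6.5736.
Margin = 2.576 × 6.5736 = 16.9336; the interval is -29.8 ± 16.9336 = (-46.73, -12.87).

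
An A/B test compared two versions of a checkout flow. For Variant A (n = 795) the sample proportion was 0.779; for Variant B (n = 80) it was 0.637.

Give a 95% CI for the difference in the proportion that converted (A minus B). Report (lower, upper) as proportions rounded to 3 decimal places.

(0.033, 0.251)

The two standard errors are √(0.7790×0.2210/795) = 0.01472 and √(0.6370×0.3630/80) = 0.05376.
Because the samples are independent, SE_diff = √(0.01472² + 0.05376²) = 0.05574.
Using z* = 1.960 for 95%, ME = 1.960 × 0.05574 = 0.10925.
p̂₁ − p̂₂ = 0.1420; interval 0.1420 ± 0.10925 gives (0.033, 0.251).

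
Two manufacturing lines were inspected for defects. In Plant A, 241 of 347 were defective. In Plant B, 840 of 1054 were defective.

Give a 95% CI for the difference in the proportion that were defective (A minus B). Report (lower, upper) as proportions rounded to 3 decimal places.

Sample proportions: 241/347 = 0.6945, 840/1054 = 0.7970.
Each SE is √(p̂(1−p̂)/n): √(0.6945·0.3055/347) = 0.02473 and √(0.7970·0.2030/1054) = 0.01239.
SE(p̂₁ − p̂₂) = √(SE₁² + SE₂²) = √(0.0006115729 + 0.0001535121) = 0.02766, since the two samples are independent.
At 95% confidence z* = 1.960; margin = 1.960 × 0.02766 = 0.05421.
The difference is 0.6945 − 0.7970 = -0.1025, so the interval is -0.1025 ± 0.05421 = (-0.157, -0.048).

(-0.157, -0.048)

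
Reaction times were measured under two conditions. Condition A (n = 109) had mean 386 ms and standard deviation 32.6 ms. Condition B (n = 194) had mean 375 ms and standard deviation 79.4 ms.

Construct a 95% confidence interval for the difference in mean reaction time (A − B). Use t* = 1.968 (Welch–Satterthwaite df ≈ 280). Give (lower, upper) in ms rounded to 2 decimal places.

(-1.79, 23.79)

Standard errors of each mean: 32.6/√109 = 3.1225 and 79.4/√194 = 5.7006.
SE(x̄₁ − x̄₂) = √(3.1225² + 5.7006²) = 6.4998 for independent samples with unequal variances.
With t* = 1.968, the margin is 1.968 × 6.4998 = 12.7916.
x̄₁ − x̄₂ = 386 − 375 = 11.0000; the interval is 11.0000 ± 12.7916 = (-1.79, 23.79).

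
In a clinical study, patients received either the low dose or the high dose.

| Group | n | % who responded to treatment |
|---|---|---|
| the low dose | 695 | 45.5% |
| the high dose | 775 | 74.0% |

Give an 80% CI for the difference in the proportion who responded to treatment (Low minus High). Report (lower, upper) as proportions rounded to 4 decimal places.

(-0.3165, -0.2535)

Each SE is √(p̂(1−p̂)/n): √(0.4550·0.5450/695) = 0.01889 and √(0.7400·0.2600/775) = 0.01576.
SE(p̂₁ − p̂₂) = √(SE₁² + SE₂²) = √(0.0003568321 + 0.0002483776) = 0.02460, since the two samples are independent.
At 80% confidence z* = 1.282; margin = 1.282 × 0.02460 = 0.03154.
The difference is 0.4550 − 0.7400 = -0.2850, so the interval is -0.2850 ± 0.03154 = (-0.3165, -0.2535).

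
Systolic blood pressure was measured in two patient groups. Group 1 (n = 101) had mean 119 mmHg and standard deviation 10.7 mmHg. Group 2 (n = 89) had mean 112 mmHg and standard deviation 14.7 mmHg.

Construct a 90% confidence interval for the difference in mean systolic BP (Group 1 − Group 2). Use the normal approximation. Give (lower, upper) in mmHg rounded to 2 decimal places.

(3.90, 10.10)

SE₁ = s₁/√n₁ = 10.7/√101 = 1.0647; SE₂ = 14.7/√89 = 1.5582.
Independent samples, unequal variances: SE_diff = √(SE₁² + SE₂²) = √(1.13358609 + 2.42798724) = 1.8872.
z* = 1.645, so margin of error = 1.645 × 1.8872 = 3.1044.
Difference in means = 119 − 112 = 7.0000.
7.0000 ± 3.1044 → (3.90, 10.10).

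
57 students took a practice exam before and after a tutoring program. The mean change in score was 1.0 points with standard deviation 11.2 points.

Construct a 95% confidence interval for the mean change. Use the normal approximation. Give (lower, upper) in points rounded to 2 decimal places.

Paired design: SE = s_d/√n = 11.2/√57 = 1.4835.
z* = 1.960; margin of error = 1.960 × 1.4835 = 2.9077.
1.0 ± 2.9077 → (-1.91, 3.91).

(-1.91, 3.91)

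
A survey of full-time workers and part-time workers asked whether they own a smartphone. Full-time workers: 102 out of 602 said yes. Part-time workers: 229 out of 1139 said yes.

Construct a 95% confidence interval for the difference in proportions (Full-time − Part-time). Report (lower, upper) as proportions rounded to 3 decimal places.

(-0.070, 0.006)

Sample proportions: 102/602 = 0.1694, 229/1139 = 0.2011.
Each SE is √(p̂(1−p̂)/n): √(0.1694·0.8306/602) = 0.01529 and √(0.2011·0.7989/1139) = 0.01188.
SE(p̂₁ − p̂₂) = √(SE₁² + SE₂²) = √(0.0002337841 + 0.0001411344) = 0.01936, since the two samples are independent.
At 95% confidence z* = 1.960; margin = 1.960 × 0.01936 = 0.03795.
The difference is 0.1694 − 0.2011 = -0.0317, so the interval is -0.0317 ± 0.03795 = (-0.070, 0.006).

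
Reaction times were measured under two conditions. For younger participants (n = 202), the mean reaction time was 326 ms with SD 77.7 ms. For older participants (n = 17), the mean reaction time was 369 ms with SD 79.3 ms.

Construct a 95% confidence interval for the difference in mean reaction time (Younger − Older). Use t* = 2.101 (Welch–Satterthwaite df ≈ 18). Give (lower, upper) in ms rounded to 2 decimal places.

(-85.01, -0.99)

SE₁ = s₁/√n₁ = 77.7/√202 = 5.4670; SE₂ = 79.3/√17 = 19.2331.
Independent samples, unequal variances: SE_diff = √(SE₁² + SE₂²) = √(29.888089 + 369.91213561) = 19.9950.
t* = 2.101, so margin of error = 2.101 × 19.9950 = 42.0095.
Difference in means = 326 − 369 = -43.0000.
-43.0000 ± 42.0095 → (-85.01, -0.99).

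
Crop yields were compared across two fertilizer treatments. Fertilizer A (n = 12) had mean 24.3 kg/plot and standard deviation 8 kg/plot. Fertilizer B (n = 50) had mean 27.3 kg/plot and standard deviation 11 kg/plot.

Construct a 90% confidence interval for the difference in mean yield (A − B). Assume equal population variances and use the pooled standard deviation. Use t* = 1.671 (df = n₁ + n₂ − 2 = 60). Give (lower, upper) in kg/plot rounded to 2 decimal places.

(-8.65, 2.65)

s_p = √[((n₁−1)s₁² + (n₂−1)s₂²)/(n₁+n₂−2)] = √[(11·8² + 49·11²)/60] = 10.5143.
SE = 10.5143·√(1/12 + 1/50) = 3.3799.
With t* = 1.671, margin = 1.671 × 3.3799 = 5.6478.
x̄₁ − x̄₂ = 24.3 − 27.3 = -3.0000; interval -3.0000 ± 5.6478 = (-8.65, 2.65).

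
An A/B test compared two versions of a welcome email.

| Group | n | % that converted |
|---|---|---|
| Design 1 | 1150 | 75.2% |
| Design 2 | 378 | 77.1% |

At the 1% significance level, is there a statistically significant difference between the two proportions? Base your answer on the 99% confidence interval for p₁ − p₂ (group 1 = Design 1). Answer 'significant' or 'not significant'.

not significant

SE₁ = √(p̂₁(1−p̂₁)/n₁) = √(0.7520·0.2480/1150) = 0.01273; SE₂ = √(0.7710·0.2290/378) = 0.02161.
Independent samples: SE of the difference = √(SE₁² + SE₂²) = √(0.0001620529 + 0.0004669921) = 0.02508.
z* for 99% confidence is 2.576, so the margin of error is 2.576 × 0.02508 = 0.06461.
Point estimate p̂₁ − p̂₂ = 0.7520 − 0.7710 = -0.0190.
-0.0190 ± 0.06461 → (-0.08361, 0.04561).
The interval (-0.08361, 0.04561) contains 0, so the difference is not significant.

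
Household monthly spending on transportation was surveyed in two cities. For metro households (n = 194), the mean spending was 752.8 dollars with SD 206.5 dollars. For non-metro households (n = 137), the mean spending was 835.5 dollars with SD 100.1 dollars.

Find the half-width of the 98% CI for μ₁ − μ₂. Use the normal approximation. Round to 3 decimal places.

Per-group SEs: s₁/√n₁ = 206.5/√194 = 14.8258, s₂/√n₂ = 100.1/√137 = 8.5521.
Unpooled SE of the difference: √(219.80434564 + 73.13841441) = 17.1156.
Margin of error = z* · SE = 2.326 × 17.1156 = 39.8109.

39.811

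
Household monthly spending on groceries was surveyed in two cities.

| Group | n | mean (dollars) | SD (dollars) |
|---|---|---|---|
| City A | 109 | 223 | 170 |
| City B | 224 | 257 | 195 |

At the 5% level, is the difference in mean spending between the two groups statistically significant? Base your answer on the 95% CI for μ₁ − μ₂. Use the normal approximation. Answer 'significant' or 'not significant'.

not significant

Per-group SEs: s₁/√n₁ = 170/√109 = 16.2830, s₂/√n₂ = 195/√224 = 13.0290.
Unpooled SE of the difference: √(265.136089 + 169.754841) = 20.8540.
Margin of error = z* · SE = 1.960 × 20.8540 = 40.8738.
x̄₁ − x̄₂ = 223 − 257 = -34.0000.
CI: -34.0000 ± 40.8738 = (-74.8738, 6.8738).
The interval (-74.8738, 6.8738) contains 0, so the difference is not significant.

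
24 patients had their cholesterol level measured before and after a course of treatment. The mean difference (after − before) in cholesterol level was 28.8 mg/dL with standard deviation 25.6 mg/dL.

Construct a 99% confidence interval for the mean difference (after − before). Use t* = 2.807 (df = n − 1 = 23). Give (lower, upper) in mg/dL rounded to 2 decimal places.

This is a matched-pairs design, so SE = s_d/√n = 25.6/√24 = 5.2256.
Margin = 2.807 × 5.2256 = 14.6683; the interval is 28.8 ± 14.6683 = (14.13, 43.47).

(14.13, 43.47)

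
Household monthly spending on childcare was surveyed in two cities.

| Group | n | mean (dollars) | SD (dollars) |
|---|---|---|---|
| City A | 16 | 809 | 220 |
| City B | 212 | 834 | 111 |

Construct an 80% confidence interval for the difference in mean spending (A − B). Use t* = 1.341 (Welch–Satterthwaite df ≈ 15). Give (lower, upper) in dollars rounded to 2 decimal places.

(-99.46, 49.46)

Standard errors of each mean: 220/√16 = 55.0000 and 111/√212 = 7.6235.
SE(x̄₁ − x̄₂) = √(55.0000² + 7.6235²) = 55.5258 for independent samples with unequal variances.
With t* = 1.341, the margin is 1.341 × 55.5258 = 74.4601.
x̄₁ − x̄₂ = 809 − 834 = -25.0000; the interval is -25.0000 ± 74.4601 = (-99.46, 49.46).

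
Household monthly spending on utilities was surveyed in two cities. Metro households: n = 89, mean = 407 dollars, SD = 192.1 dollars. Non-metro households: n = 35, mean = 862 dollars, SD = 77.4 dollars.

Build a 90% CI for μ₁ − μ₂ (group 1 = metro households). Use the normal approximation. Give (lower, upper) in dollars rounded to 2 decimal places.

SE₁ = s₁/√n₁ = 192.1/√89 = 20.3626; SE₂ = 77.4/√35 = 13.0830.
Independent samples, unequal variances: SE_diff = √(SE₁² + SE₂²) = √(414.63547876 + 171.164889) = 24.2033.
z* = 1.645, so margin of error = 1.645 × 24.2033 = 39.8144.
Difference in means = 407 − 862 = -455.0000.
-455.0000 ± 39.8144 → (-494.81, -415.19).

(-494.81, -415.19)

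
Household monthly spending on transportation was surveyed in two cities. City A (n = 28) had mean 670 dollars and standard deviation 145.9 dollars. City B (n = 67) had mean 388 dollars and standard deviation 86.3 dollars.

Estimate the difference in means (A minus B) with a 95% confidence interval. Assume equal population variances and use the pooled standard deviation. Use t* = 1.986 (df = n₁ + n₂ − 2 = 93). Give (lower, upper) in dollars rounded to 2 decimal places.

(234.15, 329.85)

Pooled variance s_p² = [27·145.9² + 66·86.3²] / (28+67−2) = 11465.4990, so s_p = 107.0771.
SE_diff = s_p·√(1/n₁ + 1/n₂) = 107.0771·√(1/28 + 1/67) = 24.0958.
t* = 1.986; margin = 1.986 × 24.0958 = 47.8543.
Difference = 670 − 388 = 282.0000.
282.0000 ± 47.8543 → (234.15, 329.85).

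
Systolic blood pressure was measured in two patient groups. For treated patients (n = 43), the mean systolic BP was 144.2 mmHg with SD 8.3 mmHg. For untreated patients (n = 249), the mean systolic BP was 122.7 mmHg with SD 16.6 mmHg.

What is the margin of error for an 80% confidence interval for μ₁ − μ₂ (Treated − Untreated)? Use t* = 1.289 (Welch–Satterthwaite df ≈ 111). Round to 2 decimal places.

Standard errors of each mean: 8.3/√43 = 1.2657 and 16.6/√249 = 1.0520.
SE(x̄₁ − x̄₂) = √(1.2657² + 1.0520²) = 1.6458 for independent samples with unequal variances.
With t* = 1.289, the margin is 1.289 × 1.6458 = 2.1214.

2.12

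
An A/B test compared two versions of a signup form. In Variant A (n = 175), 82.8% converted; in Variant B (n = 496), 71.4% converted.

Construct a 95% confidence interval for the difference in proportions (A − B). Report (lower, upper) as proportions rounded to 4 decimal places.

The two standard errors are √(0.8280×0.1720/175) = 0.02853 and √(0.7140×0.2860/496) = 0.02029.
Because the samples are independent, SE_diff = √(0.02853² + 0.02029²) = 0.03501.
Using z* = 1.960 for 95%, ME = 1.960 × 0.03501 = 0.06862.
p̂₁ − p̂₂ = 0.1140; interval 0.1140 ± 0.06862 gives (0.0454, 0.1826).

(0.0454, 0.1826)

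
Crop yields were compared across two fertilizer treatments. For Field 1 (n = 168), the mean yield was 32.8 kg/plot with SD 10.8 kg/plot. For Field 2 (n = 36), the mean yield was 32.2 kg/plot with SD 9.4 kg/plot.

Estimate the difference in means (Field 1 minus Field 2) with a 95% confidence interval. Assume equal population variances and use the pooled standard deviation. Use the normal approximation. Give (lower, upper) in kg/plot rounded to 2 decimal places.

Pooled variance s_p² = [167·10.8² + 35·9.4²] / (168+36−2) = 111.7400, so s_p = 10.5707.
SE_diff = s_p·√(1/n₁ + 1/n₂) = 10.5707·√(1/168 + 1/36) = 1.9414.
z* = 1.960; margin = 1.960 × 1.9414 = 3.8051.
Difference = 32.8 − 32.2 = 0.6000.
0.6000 ± 3.8051 → (-3.21, 4.41).

(-3.21, 4.41)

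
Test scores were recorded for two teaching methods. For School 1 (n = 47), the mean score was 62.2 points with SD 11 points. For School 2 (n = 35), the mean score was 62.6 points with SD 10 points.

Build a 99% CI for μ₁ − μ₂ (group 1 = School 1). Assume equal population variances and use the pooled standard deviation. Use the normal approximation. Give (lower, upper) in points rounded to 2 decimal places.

(-6.49, 5.69)

s_p = √[((n₁−1)s₁² + (n₂−1)s₂²)/(n₁+n₂−2)] = √[(46·11² + 34·10²)/80] = 10.5865.
SE = 10.5865·√(1/47 + 1/35) = 2.3636.
With z* = 2.576, margin = 2.576 × 2.3636 = 6.0886.
x̄₁ − x̄₂ = 62.2 − 62.6 = -0.4000; interval -0.4000 ± 6.0886 = (-6.49, 5.69).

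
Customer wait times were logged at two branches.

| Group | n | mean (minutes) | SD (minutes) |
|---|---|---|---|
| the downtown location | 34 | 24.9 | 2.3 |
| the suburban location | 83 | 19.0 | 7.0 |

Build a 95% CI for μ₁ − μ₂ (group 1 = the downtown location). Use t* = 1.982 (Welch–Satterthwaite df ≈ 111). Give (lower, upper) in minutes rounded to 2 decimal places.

(4.19, 7.61)

Standard errors of each mean: 2.3/√34 = 0.3944 and 7.0/√83 = 0.7683.
SE(x̄₁ − x̄₂) = √(0.3944² + 0.7683²) = 0.8636 for independent samples with unequal variances.
With t* = 1.982, the margin is 1.982 × 0.8636 = 1.7117.
x̄₁ − x̄₂ = 24.9 − 19.0 = 5.9000; the interval is 5.9000 ± 1.7117 = (4.19, 7.61).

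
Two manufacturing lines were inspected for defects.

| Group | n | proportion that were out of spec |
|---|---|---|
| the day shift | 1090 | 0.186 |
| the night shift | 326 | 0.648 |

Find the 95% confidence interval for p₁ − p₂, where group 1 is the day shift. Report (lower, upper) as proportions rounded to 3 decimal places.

The two standard errors are √(0.1860×0.8140/1090) = 0.01179 and √(0.6480×0.3520/326) = 0.02645.
Because the samples are independent, SE_diff = √(0.01179² + 0.02645²) = 0.02896.
Using z* = 1.960 for 95%, ME = 1.960 × 0.02896 = 0.05676.
p̂₁ − p̂₂ = -0.4620; interval -0.4620 ± 0.05676 gives (-0.519, -0.405).

(-0.519, -0.405)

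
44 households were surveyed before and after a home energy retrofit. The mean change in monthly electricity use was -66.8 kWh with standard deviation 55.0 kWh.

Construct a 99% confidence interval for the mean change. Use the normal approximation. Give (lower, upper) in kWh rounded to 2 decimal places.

Paired design: SE = s_d/√n = 55.0/√44 = 8.2916.
z* = 2.576; margin of error = 2.576 × 8.2916 = 21.3592.
-66.8 ± 21.3592 → (-88.16, -45.44).

(-88.16, -45.44)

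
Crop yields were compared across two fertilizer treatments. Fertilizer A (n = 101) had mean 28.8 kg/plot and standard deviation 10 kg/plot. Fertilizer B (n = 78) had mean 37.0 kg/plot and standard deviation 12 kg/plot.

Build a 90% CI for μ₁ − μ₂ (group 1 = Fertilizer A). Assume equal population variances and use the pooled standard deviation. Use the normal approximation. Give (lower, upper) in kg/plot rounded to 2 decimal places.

(-10.91, -5.49)

Pooled variance s_p² = [100·10² + 77·12²] / (101+78−2) = 119.1412, so s_p = 10.9152.
SE_diff = s_p·√(1/n₁ + 1/n₂) = 10.9152·√(1/101 + 1/78) = 1.6453.
z* = 1.645; margin = 1.645 × 1.6453 = 2.7065.
Difference = 28.8 − 37.0 = -8.2000.
-8.2000 ± 2.7065 → (-10.91, -5.49).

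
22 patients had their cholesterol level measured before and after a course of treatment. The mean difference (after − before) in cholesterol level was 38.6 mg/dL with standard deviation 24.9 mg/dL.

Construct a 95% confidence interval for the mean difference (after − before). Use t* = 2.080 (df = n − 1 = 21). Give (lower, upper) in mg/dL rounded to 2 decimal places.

(27.56, 49.64)

Paired design: SE = s_d/√n = 24.9/√22 = 5.3087.
t* = 2.080; margin of error = 2.080 × 5.3087 = 11.0421.
38.6 ± 11.0421 → (27.56, 49.64).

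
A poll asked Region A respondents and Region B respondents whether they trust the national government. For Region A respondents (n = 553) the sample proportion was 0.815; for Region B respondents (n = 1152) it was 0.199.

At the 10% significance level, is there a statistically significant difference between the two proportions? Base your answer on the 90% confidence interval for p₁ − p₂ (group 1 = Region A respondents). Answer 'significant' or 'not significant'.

Each SE is √(p̂(1−p̂)/n): √(0.8150·0.1850/553) = 0.01651 and √(0.1990·0.8010/1152) = 0.01176.
SE(p̂₁ − p̂₂) = √(SE₁² + SE₂²) = √(0.0002725801 + 0.0001382976) = 0.02027, since the two samples are independent.
At 90% confidence z* = 1.645; margin = 1.645 × 0.02027 = 0.03334.
The difference is 0.8150 − 0.1990 = 0.6160, so the interval is 0.6160 ± 0.03334 = (0.58266, 0.64934).
The interval (0.58266, 0.64934) does not contain 0, so the difference is significant.

significant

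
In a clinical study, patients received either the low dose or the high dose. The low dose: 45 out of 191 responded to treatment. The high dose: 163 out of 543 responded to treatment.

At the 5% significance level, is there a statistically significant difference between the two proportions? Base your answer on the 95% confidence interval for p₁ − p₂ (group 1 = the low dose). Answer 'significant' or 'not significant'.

Sample proportions: 45/191 = 0.2356, 163/543 = 0.3002.
Each SE is √(p̂(1−p̂)/n): √(0.2356·0.7644/191) = 0.03071 and √(0.3002·0.6998/543) = 0.01967.
SE(p̂₁ − p̂₂) = √(SE₁² + SE₂²) = √(0.0009431041 + 0.0003869089) = 0.03647, since the two samples are independent.
At 95% confidence z* = 1.960; margin = 1.960 × 0.03647 = 0.07148.
The difference is 0.2356 − 0.3002 = -0.0646, so the interval is -0.0646 ± 0.07148 = (-0.13608, 0.00688).
The interval (-0.13608, 0.00688) contains 0, so the difference is not significant.

not significant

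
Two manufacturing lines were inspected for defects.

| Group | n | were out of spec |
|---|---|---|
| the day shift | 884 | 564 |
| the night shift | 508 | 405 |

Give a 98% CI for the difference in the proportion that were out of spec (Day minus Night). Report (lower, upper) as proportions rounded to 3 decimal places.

First, p̂₁ = 564/884 = 0.6380; p̂₂ = 405/508 = 0.7972.
The two standard errors are √(0.6380×0.3620/884) = 0.01616 and √(0.7972×0.2028/508) = 0.01784.
Because the samples are independent, SE_diff = √(0.01616² + 0.01784²) = 0.02407.
Using z* = 2.326 for 98%, ME = 2.326 × 0.02407 = 0.05599.
p̂₁ − p̂₂ = -0.1592; interval -0.1592 ± 0.05599 gives (-0.215, -0.103).

(-0.215, -0.103)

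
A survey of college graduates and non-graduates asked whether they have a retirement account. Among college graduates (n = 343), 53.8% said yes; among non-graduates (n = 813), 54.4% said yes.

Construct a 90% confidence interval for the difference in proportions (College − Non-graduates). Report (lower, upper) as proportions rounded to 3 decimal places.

SE₁ = √(p̂₁(1−p̂₁)/n₁) = √(0.5380·0.4620/343) = 0.02692; SE₂ = √(0.5440·0.4560/813) = 0.01747.
Independent samples: SE of the difference = √(SE₁² + SE₂²) = √(0.0007246864 + 0.0003052009) = 0.03209.
z* for 90% confidence is 1.645, so the margin of error is 1.645 × 0.03209 = 0.05279.
Point estimate p̂₁ − p̂₂ = 0.5380 − 0.5440 = -0.0060.
-0.0060 ± 0.05279 → (-0.059, 0.047).

(-0.059, 0.047)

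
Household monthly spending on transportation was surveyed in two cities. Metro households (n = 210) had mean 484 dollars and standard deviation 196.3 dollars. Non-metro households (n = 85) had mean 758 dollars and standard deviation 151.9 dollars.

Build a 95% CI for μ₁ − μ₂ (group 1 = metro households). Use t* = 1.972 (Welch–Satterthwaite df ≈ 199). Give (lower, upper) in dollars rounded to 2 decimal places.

Per-group SEs: s₁/√n₁ = 196.3/√210 = 13.5460, s₂/√n₂ = 151.9/√85 = 16.4759.
Unpooled SE of the difference: √(183.494116 + 271.45528081) = 21.3295.
Margin of error = t* · SE = 1.972 × 21.3295 = 42.0618.
x̄₁ − x̄₂ = 484 − 758 = -274.0000.
CI: -274.0000 ± 42.0618 = (-316.06, -231.94).

(-316.06, -231.94)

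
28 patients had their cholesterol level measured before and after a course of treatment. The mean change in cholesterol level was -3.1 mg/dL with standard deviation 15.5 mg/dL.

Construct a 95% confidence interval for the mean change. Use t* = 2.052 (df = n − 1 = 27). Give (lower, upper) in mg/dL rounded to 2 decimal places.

(-9.11, 2.91)

Paired design: SE = s_d/√n = 15.5/√28 = 2.9292.
t* = 2.052; margin of error = 2.052 × 2.9292 = 6.0107.
-3.1 ± 6.0107 → (-9.11, 2.91).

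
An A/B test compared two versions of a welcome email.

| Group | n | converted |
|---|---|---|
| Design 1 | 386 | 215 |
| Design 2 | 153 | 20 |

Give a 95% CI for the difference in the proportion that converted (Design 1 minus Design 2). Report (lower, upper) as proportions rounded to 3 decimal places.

p̂₁ = 215/386 = 0.5570 and p̂₂ = 20/153 = 0.1307.
SE₁ = √(p̂₁(1−p̂₁)/n₁) = √(0.5570·0.4430/386) = 0.02528; SE₂ = √(0.1307·0.8693/153) = 0.02725.
Independent samples: SE of the difference = √(SE₁² + SE₂²) = √(0.0006390784 + 0.0007425625) = 0.03717.
z* for 95% confidence is 1.960, so the margin of error is 1.960 × 0.03717 = 0.07285.
Point estimate p̂₁ − p̂₂ = 0.5570 − 0.1307 = 0.4263.
0.4263 ± 0.07285 → (0.353, 0.499).

(0.353, 0.499)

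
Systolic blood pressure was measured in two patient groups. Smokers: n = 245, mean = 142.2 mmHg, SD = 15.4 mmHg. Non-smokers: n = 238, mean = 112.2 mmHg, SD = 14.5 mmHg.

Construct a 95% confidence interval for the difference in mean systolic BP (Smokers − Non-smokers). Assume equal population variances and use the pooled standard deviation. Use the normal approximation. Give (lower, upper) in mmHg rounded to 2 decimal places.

s_p = √[((n₁−1)s₁² + (n₂−1)s₂²)/(n₁+n₂−2)] = √[(244·15.4² + 237·14.5²)/481] = 14.9633.
SE = 14.9633·√(1/245 + 1/238) = 1.3619.
With z* = 1.960, margin = 1.960 × 1.3619 = 2.6693.
x̄₁ − x̄₂ = 142.2 − 112.2 = 30.0000; interval 30.0000 ± 2.6693 = (27.33, 32.67).

(27.33, 32.67)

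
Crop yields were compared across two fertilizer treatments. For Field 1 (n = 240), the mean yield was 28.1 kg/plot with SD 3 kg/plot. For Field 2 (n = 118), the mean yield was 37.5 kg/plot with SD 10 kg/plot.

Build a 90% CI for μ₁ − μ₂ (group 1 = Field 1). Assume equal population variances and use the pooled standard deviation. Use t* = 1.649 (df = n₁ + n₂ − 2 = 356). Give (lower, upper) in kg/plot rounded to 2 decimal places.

(-10.56, -8.24)

Pooled variance s_p² = [239·3² + 117·10²] / (240+118−2) = 38.9073, so s_p = 6.2376.
SE_diff = s_p·√(1/n₁ + 1/n₂) = 6.2376·√(1/240 + 1/118) = 0.7013.
t* = 1.649; margin = 1.649 × 0.7013 = 1.1564.
Difference = 28.1 − 37.5 = -9.4000.
-9.4000 ± 1.1564 → (-10.56, -8.24).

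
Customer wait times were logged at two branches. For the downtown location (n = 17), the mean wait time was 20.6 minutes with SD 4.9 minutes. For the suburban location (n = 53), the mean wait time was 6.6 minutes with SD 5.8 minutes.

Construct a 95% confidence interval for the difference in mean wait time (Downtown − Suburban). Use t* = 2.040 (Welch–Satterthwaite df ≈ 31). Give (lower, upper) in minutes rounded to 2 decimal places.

Per-group SEs: s₁/√n₁ = 4.9/√17 = 1.1884, s₂/√n₂ = 5.8/√53 = 0.7967.
Unpooled SE of the difference: √(1.41229456 + 0.63473089) = 1.4307.
Margin of error = t* · SE = 2.040 × 1.4307 = 2.9186.
x̄₁ − x̄₂ = 20.6 − 6.6 = 14.0000.
CI: 14.0000 ± 2.9186 = (11.08, 16.92).

(11.08, 16.92)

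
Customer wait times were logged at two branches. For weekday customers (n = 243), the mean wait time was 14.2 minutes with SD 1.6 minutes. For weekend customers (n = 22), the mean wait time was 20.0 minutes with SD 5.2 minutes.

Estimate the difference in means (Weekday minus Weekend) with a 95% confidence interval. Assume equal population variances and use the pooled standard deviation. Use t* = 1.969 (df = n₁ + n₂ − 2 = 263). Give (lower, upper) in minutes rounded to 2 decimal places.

(-6.73, -4.87)

s_p = √[((n₁−1)s₁² + (n₂−1)s₂²)/(n₁+n₂−2)] = √[(242·1.6² + 21·5.2²)/263] = 2.1248.
SE = 2.1248·√(1/243 + 1/22) = 0.4731.
With t* = 1.969, margin = 1.969 × 0.4731 = 0.9315.
x̄₁ − x̄₂ = 14.2 − 20.0 = -5.8000; interval -5.8000 ± 0.9315 = (-6.73, -4.87).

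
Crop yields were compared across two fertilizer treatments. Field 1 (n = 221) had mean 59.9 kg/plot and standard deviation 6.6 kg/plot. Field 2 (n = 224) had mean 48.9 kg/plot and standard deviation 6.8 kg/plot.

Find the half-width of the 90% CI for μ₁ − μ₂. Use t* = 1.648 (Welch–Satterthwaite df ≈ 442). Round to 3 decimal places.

SE₁ = s₁/√n₁ = 6.6/√221 = 0.4440; SE₂ = 6.8/√224 = 0.4543.
Independent samples, unequal variances: SE_diff = √(SE₁² + SE₂²) = √(0.197136 + 0.20638849) = 0.6352.
t* = 1.648, so margin of error = 1.648 × 0.6352 = 1.0468.

1.047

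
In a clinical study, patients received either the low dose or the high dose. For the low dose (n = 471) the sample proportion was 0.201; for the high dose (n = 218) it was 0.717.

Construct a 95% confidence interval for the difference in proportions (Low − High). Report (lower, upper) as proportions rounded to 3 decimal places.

Each SE is √(p̂(1−p̂)/n): √(0.2010·0.7990/471) = 0.01847 and √(0.7170·0.2830/218) = 0.03051.
SE(p̂₁ − p̂₂) = √(SE₁² + SE₂²) = √(0.0003411409 + 0.0009308601) = 0.03567, since the two samples are independent.
At 95% confidence z* = 1.960; margin = 1.960 × 0.03567 = 0.06991.
The difference is 0.2010 − 0.7170 = -0.5160, so the interval is -0.5160 ± 0.06991 = (-0.586, -0.446).

(-0.586, -0.446)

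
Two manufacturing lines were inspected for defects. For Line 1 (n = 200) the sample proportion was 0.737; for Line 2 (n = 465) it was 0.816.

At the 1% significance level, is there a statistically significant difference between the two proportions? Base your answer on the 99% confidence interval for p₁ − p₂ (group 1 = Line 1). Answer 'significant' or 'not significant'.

not significant

SE₁ = √(p̂₁(1−p̂₁)/n₁) = √(0.7370·0.2630/200) = 0.03113; SE₂ = √(0.8160·0.1840/465) = 0.01797.
Independent samples: SE of the difference = √(SE₁² + SE₂²) = √(0.0009690769 + 0.0003229209) = 0.03594.
z* for 99% confidence is 2.576, so the margin of error is 2.576 × 0.03594 = 0.09258.
Point estimate p̂₁ − p̂₂ = 0.7370 − 0.8160 = -0.0790.
-0.0790 ± 0.09258 → (-0.17158, 0.01358).
The interval (-0.17158, 0.01358) contains 0, so the difference is not significant.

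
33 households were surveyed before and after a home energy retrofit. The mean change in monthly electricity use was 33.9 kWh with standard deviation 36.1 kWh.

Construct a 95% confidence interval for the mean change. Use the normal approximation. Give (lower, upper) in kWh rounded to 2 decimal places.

This is a matched-pairs design, so SE = s_d/√n = 36.1/√33 = 6.2842.
Margin = 1.960 × 6.2842 = 12.3170; the interval is 33.9 ± 12.3170 = (21.58, 46.22).

(21.58, 46.22)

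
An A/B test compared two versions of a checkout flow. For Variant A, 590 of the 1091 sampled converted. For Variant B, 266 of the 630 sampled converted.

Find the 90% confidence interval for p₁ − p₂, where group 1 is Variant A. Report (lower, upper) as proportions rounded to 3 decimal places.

Sample proportions: 590/1091 = 0.5408, 266/630 = 0.4222.
Each SE is √(p̂(1−p̂)/n): √(0.5408·0.4592/1091) = 0.01509 and √(0.4222·0.5778/630) = 0.01968.
SE(p̂₁ − p̂₂) = √(SE₁² + SE₂²) = √(0.0002277081 + 0.0003873024) = 0.02480, since the two samples are independent.
At 90% confidence z* = 1.645; margin = 1.645 × 0.02480 = 0.04080.
The difference is 0.5408 − 0.4222 = 0.1186, so the interval is 0.1186 ± 0.04080 = (0.078, 0.159).

(0.078, 0.159)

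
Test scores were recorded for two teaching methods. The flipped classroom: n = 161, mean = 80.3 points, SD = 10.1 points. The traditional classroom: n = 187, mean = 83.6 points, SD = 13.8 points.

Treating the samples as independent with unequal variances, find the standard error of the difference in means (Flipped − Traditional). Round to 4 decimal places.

SE₁ = s₁/√n₁ = 10.1/√161 = 0.7960; SE₂ = 13.8/√187 = 1.0092.
Independent samples, unequal variances: SE_diff = √(SE₁² + SE₂²) = √(0.633616 + 1.01848464) = 1.2853.

1.2853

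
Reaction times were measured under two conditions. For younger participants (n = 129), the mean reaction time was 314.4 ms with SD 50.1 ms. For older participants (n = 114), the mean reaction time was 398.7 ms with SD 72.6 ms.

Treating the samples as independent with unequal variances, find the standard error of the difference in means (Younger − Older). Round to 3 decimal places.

8.105

Standard errors of each mean: 50.1/√129 = 4.4111 and 72.6/√114 = 6.7996.
SE(x̄₁ − x̄₂) = √(4.4111² + 6.7996²) = 8.1051 for independent samples with unequal variances.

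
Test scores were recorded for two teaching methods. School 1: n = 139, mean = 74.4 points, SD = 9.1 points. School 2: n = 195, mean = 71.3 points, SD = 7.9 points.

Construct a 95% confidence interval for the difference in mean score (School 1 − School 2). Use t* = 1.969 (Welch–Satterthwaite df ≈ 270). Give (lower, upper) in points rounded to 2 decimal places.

SE₁ = s₁/√n₁ = 9.1/√139 = 0.7719; SE₂ = 7.9/√195 = 0.5657.
Independent samples, unequal variances: SE_diff = √(SE₁² + SE₂²) = √(0.59582961 + 0.32001649) = 0.9570.
t* = 1.969, so margin of error = 1.969 × 0.9570 = 1.8843.
Difference in means = 74.4 − 71.3 = 3.1000.
3.1000 ± 1.8843 → (1.22, 4.98).

(1.22, 4.98)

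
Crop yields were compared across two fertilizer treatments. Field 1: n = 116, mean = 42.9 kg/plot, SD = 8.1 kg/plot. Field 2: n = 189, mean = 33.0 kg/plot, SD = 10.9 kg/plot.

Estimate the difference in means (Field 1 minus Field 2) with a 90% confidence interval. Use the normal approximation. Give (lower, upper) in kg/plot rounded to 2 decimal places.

(8.10, 11.70)

Standard errors of each mean: 8.1/√116 = 0.7521 and 10.9/√189 = 0.7929.
SE(x̄₁ − x̄₂) = √(0.7521² + 0.7929²) = 1.0929 for independent samples with unequal variances.
With z* = 1.645, the margin is 1.645 × 1.0929 = 1.7978.
x̄₁ − x̄₂ = 42.9 − 33.0 = 9.9000; the interval is 9.9000 ± 1.7978 = (8.10, 11.70).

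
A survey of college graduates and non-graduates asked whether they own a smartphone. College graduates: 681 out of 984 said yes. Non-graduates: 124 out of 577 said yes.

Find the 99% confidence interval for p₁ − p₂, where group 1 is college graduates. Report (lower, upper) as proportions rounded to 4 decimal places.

(0.4191, 0.5353)

First, p̂₁ = 681/984 = 0.6921; p̂₂ = 124/577 = 0.2149.
The two standard errors are √(0.6921×0.3079/984) = 0.01472 and √(0.2149×0.7851/577) = 0.01710.
Because the samples are independent, SE_diff = √(0.01472² + 0.01710²) = 0.02256.
Using z* = 2.576 for 99%, ME = 2.576 × 0.02256 = 0.05811.
p̂₁ − p̂₂ = 0.4772; interval 0.4772 ± 0.05811 gives (0.4191, 0.5353).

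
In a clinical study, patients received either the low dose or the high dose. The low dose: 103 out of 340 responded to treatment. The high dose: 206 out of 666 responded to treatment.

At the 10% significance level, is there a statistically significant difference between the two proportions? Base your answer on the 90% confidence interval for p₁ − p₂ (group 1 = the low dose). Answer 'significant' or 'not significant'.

not significant

First, p̂₁ = 103/340 = 0.3029; p̂₂ = 206/666 = 0.3093.
The two standard errors are √(0.3029×0.6971/340) = 0.02492 and √(0.3093×0.6907/666) = 0.01791.
Because the samples are independent, SE_diff = √(0.02492² + 0.01791²) = 0.03069.
Using z* = 1.645 for 90%, ME = 1.645 × 0.03069 = 0.05049.
p̂₁ − p̂₂ = -0.0064; interval -0.0064 ± 0.05049 gives (-0.05689, 0.04409).
The interval (-0.05689, 0.04409) contains 0, so the difference is not significant.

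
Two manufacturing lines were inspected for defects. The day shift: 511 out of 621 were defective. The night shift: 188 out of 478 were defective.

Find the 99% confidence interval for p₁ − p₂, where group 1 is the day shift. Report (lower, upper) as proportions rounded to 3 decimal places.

(0.360, 0.499)

First, p̂₁ = 511/621 = 0.8229; p̂₂ = 188/478 = 0.3933.
The two standard errors are √(0.8229×0.1771/621) = 0.01532 and √(0.3933×0.6067/478) = 0.02234.
Because the samples are independent, SE_diff = √(0.01532² + 0.02234²) = 0.02709.
Using z* = 2.576 for 99%, ME = 2.576 × 0.02709 = 0.06978.
p̂₁ − p̂₂ = 0.4296; interval 0.4296 ± 0.06978 gives (0.360, 0.499).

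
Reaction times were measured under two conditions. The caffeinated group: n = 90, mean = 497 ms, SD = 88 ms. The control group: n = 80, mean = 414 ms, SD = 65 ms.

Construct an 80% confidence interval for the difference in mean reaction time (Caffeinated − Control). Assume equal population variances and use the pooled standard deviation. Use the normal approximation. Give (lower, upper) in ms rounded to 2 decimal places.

s_p = √[((n₁−1)s₁² + (n₂−1)s₂²)/(n₁+n₂−2)] = √[(89·88² + 79·65²)/168] = 78.0335.
SE = 78.0335·√(1/90 + 1/80) = 11.9906.
With z* = 1.282, margin = 1.282 × 11.9906 = 15.3719.
x̄₁ − x̄₂ = 497 − 414 = 83.0000; interval 83.0000 ± 15.3719 = (67.63, 98.37).

(67.63, 98.37)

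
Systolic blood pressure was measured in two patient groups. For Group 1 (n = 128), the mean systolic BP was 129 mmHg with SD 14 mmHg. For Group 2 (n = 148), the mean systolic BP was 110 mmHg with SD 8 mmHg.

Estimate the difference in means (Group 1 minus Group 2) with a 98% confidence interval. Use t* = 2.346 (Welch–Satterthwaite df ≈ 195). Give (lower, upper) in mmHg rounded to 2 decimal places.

Standard errors of each mean: 14/√128 = 1.2374 and 8/√148 = 0.6576.
SE(x̄₁ − x̄₂) = √(1.2374² + 0.6576²) = 1.4013 for independent samples with unequal variances.
With t* = 2.346, the margin is 2.346 × 1.4013 = 3.2874.
x̄₁ − x̄₂ = 129 − 110 = 19.0000; the interval is 19.0000 ± 3.2874 = (15.71, 22.29).

(15.71, 22.29)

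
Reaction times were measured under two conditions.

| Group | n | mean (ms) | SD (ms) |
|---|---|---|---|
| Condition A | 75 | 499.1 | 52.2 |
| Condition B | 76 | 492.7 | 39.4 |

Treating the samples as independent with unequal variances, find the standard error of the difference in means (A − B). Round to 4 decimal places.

7.5337

Per-group SEs: s₁/√n₁ = 52.2/√75 = 6.0275, s₂/√n₂ = 39.4/√76 = 4.5195.
Unpooled SE of the difference: √(36.33075625 + 20.42588025) = 7.5337.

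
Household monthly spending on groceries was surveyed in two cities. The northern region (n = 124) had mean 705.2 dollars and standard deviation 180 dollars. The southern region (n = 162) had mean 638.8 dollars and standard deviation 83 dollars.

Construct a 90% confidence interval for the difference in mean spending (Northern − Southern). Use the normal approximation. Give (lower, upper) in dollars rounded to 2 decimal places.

Per-group SEs: s₁/√n₁ = 180/√124 = 16.1645, s₂/√n₂ = 83/√162 = 6.5211.
Unpooled SE of the difference: √(261.29106025 + 42.52474521) = 17.4303.
Margin of error = z* · SE = 1.645 × 17.4303 = 28.6728.
x̄₁ − x̄₂ = 705.2 − 638.8 = 66.4000.
CI: 66.4000 ± 28.6728 = (37.73, 95.07).

(37.73, 95.07)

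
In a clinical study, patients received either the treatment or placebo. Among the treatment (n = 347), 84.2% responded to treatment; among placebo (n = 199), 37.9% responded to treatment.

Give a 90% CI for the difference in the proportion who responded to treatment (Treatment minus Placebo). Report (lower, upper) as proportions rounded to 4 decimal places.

(0.3979, 0.5281)

SE₁ = √(p̂₁(1−p̂₁)/n₁) = √(0.8420·0.1580/347) = 0.01958; SE₂ = √(0.3790·0.6210/199) = 0.03439.
Independent samples: SE of the difference = √(SE₁² + SE₂²) = √(0.0003833764 + 0.0011826721) = 0.03957.
z* for 90% confidence is 1.645, so the margin of error is 1.645 × 0.03957 = 0.06509.
Point estimate p̂₁ − p̂₂ = 0.8420 − 0.3790 = 0.4630.
0.4630 ± 0.06509 → (0.3979, 0.5281).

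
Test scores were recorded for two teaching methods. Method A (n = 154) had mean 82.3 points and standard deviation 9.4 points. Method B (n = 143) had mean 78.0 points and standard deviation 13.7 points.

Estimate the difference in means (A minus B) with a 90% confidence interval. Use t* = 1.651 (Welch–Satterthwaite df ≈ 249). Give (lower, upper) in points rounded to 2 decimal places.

SE₁ = s₁/√n₁ = 9.4/√154 = 0.7575; SE₂ = 13.7/√143 = 1.1457.
Independent samples, unequal variances: SE_diff = √(SE₁² + SE₂²) = √(0.57380625 + 1.31262849) = 1.3735.
t* = 1.651, so margin of error = 1.651 × 1.3735 = 2.2676.
Difference in means = 82.3 − 78.0 = 4.3000.
4.3000 ± 2.2676 → (2.03, 6.57).

(2.03, 6.57)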